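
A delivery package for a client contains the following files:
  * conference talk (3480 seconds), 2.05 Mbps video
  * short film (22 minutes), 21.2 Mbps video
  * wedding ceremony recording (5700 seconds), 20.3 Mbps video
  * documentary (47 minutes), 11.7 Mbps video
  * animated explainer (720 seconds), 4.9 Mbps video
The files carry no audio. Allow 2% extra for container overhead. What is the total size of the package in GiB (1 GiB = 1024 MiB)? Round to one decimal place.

conference talk: 2.050 Mbps × 3480 s × 1.02 = 7276.7 Mb
short film: 21.200 Mbps × 1320 s × 1.02 = 28543.7 Mb
wedding ceremony recording: 20.300 Mbps × 5700 s × 1.02 = 118024.2 Mb
documentary: 11.700 Mbps × 2820 s × 1.02 = 33653.9 Mb
animated explainer: 4.900 Mbps × 720 s × 1.02 = 3598.6 Mb
Total: 191097.0 Mb = 23887.1 MB.
= 22.25 GiB.

22.2 GiB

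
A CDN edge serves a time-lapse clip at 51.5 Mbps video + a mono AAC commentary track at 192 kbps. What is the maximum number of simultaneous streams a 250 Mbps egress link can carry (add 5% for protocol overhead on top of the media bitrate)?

4

Audio: 192 kbps = 0.192 Mbps.
Per-viewer media rate: 51.692 Mbps.
On the wire with 5% overhead: 54.277 Mbps.
250 Mbps = 250.0 Mbps; 250.0 / 54.277 = 4.61 → 4 viewers.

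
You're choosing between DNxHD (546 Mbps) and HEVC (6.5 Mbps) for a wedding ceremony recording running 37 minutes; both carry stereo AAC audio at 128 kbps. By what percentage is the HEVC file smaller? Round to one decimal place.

98.8%

37 min = 2220 s
Audio: 128 kbps = 0.128 Mbps.
DNxHD: 546.128 Mbps × 2220 s = 1212404.2 Mb = 141.142 GiB.
HEVC: 6.628 Mbps × 2220 s = 14714.2 Mb = 1.713 GiB.
Reduction: (1 − 1.713/141.142) × 100 = 98.79%.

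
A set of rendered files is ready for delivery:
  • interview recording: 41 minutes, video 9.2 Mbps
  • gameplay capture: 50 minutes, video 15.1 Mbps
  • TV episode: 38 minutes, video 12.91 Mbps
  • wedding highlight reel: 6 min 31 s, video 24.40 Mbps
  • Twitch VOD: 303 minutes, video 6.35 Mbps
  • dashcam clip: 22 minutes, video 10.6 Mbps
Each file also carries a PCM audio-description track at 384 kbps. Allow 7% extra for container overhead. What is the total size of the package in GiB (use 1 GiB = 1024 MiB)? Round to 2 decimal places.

Audio: 384 kbps = 0.384 Mbps.
interview recording: 9.584 Mbps × 2460 s × 1.07 = 25227.0 Mb
gameplay capture: 15.484 Mbps × 3000 s × 1.07 = 49703.6 Mb
TV episode: 13.294 Mbps × 2280 s × 1.07 = 32432.0 Mb
wedding highlight reel: 24.784 Mbps × 391 s × 1.07 = 10368.9 Mb
Twitch VOD: 6.734 Mbps × 18180 s × 1.07 = 130993.8 Mb
dashcam clip: 10.984 Mbps × 1320 s × 1.07 = 15513.8 Mb
Total: 264239.2 Mb = 33029.9 MB.
= 30.76 GiB.

30.76 GiB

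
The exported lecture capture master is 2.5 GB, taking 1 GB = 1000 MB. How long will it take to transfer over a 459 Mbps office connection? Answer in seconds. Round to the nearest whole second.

File: 2.5 GB = 20000.0 Mb.
At 459 Mbps: 20000.0 / 459 = 43.6 s ≈ 43.6 seconds.

44 seconds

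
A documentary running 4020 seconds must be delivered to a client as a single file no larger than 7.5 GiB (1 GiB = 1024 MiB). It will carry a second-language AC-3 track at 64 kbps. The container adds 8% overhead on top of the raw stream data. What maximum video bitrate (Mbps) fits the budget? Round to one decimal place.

14.8 Mbps

Budget: 7.5 GiB = 64424.5 Mb.
Stream payload after overhead: 64424.5 / 1.08 = 59652.3 Mb.
Total bitrate budget: 59652.3 Mb / 4020 s = 14.839 Mbps.
Audio: 64 kbps = 0.064 Mbps.
Video: 14.839 − 0.064 = 14.775 Mbps.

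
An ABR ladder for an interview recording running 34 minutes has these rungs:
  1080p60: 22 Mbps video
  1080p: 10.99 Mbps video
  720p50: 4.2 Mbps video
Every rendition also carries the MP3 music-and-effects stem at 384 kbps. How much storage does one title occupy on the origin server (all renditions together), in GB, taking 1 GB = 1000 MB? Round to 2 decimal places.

9.78 GB

34 min = 2040 s
Audio: 384 kbps = 0.384 Mbps.
Sum of rendition bitrates: (22+0.384) + (10.99+0.384) + (4.2+0.384) = 38.342 Mbps.
× 2040 s = 78,218 Mb = 9,777 MB = 9.777 GB.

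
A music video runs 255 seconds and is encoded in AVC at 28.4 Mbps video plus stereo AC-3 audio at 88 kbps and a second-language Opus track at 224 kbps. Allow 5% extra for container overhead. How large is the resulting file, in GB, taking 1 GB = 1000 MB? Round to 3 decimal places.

0.961 GB

Audio total: 88 + 224 = 312 kbps = 0.312 Mbps.
Total bitrate: 28.4 + 0.312 = 28.712 Mbps.
Stream data: 28.712 Mbps × 255 s = 7321.6 Mb.
With 5% container overhead: ×1.05.
7,688 Mb ÷ 8 = 961.0 MB → 0.961 GB.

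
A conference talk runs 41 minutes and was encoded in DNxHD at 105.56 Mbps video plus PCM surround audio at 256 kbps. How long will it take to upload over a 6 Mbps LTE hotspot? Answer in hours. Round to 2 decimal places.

12.05 hours

41 min = 2460 s
Audio: 256 kbps = 0.256 Mbps.
Total bitrate: 105.816 Mbps.
File: 105.816 Mbps × 2460 s = 260307.4 Mb.
At 6 Mbps: 260307.4 / 6 = 43384.6 s ≈ 12.1 hours.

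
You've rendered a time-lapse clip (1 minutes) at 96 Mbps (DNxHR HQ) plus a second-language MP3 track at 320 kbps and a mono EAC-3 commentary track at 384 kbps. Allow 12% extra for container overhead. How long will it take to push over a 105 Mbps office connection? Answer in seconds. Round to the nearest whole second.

Audio total: 320 + 384 = 704 kbps = 0.704 Mbps.
Total bitrate: 96.704 Mbps.
File: 96.704 Mbps × 60 s = 5802.2 Mb.
With 12% container overhead: ×1.12. → 6498.5 Mb.
At 105 Mbps: 6498.5 / 105 = 61.9 s ≈ 61.9 seconds.

62 seconds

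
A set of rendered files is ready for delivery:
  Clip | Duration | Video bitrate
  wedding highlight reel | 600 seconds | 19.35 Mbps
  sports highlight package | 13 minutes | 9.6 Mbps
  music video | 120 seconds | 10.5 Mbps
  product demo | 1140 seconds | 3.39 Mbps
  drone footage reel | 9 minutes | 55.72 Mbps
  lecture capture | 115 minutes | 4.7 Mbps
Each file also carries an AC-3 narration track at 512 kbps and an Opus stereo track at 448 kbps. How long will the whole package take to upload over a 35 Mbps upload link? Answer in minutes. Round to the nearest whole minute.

46 minutes

Audio total: 512 + 448 = 960 kbps = 0.960 Mbps.
wedding highlight reel: 20.310 Mbps × 600 s = 12186.0 Mb
sports highlight package: 10.560 Mbps × 780 s = 8236.8 Mb
music video: 11.460 Mbps × 120 s = 1375.2 Mb
product demo: 4.350 Mbps × 1140 s = 4959.0 Mb
drone footage reel: 56.680 Mbps × 540 s = 30607.2 Mb
lecture capture: 5.660 Mbps × 6900 s = 39054.0 Mb
Total: 96418.2 Mb = 12052.3 MB.
At 35 Mbps: 96418.2 / 35 = 2755 s ≈ 45.9 minutes.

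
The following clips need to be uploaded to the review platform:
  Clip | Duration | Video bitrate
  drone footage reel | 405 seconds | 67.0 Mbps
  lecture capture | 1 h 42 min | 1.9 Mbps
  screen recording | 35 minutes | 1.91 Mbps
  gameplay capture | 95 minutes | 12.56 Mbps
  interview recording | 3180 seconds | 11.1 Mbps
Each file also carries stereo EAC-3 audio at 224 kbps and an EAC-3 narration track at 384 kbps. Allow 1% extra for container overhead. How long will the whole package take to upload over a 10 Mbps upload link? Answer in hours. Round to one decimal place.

4.5 hours

Audio total: 224 + 384 = 608 kbps = 0.608 Mbps.
drone footage reel: 67.608 Mbps × 405 s × 1.01 = 27655.1 Mb
lecture capture: 2.508 Mbps × 6120 s × 1.01 = 15502.4 Mb
screen recording: 2.518 Mbps × 2100 s × 1.01 = 5340.7 Mb
gameplay capture: 13.168 Mbps × 5700 s × 1.01 = 75808.2 Mb
interview recording: 11.708 Mbps × 3180 s × 1.01 = 37603.8 Mb
Total: 161910.1 Mb = 20238.8 MB.
At 10 Mbps: 161910.1 / 10 = 16191 s ≈ 4.5 hours.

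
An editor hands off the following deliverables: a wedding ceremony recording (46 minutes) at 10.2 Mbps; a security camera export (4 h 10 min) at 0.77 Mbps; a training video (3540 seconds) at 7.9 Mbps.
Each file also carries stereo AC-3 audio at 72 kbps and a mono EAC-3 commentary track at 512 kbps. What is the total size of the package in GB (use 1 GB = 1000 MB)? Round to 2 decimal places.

10.01 GB

Audio total: 72 + 512 = 584 kbps = 0.584 Mbps.
wedding ceremony recording: 10.784 Mbps × 2760 s = 29763.8 Mb
security camera export: 1.354 Mbps × 15000 s = 20310.0 Mb
training video: 8.484 Mbps × 3540 s = 30033.4 Mb
Total: 80107.2 Mb = 10013.4 MB.
= 10.01 GB.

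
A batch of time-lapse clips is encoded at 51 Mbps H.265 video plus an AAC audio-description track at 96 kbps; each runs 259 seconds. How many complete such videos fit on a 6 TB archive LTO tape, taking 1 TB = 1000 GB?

Audio: 96 kbps = 0.096 Mbps.
Total bitrate: 51.096 Mbps.
Per item: 51.096 Mbps × 259 s = 13,234 Mb = 1,654 MB.
Capacity: 6 TB = 48,000,000 Mb; 3627.06 items → 3627 complete.

3627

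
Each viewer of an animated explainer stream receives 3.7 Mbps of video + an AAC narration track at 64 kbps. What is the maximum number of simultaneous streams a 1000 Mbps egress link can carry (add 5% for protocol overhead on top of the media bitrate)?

253

Audio: 64 kbps = 0.064 Mbps.
Per-viewer media rate: 3.764 Mbps.
On the wire with 5% overhead: 3.952 Mbps.
1000 Mbps = 1,000 Mbps; 1,000 / 3.952 = 253.02 → 253 viewers.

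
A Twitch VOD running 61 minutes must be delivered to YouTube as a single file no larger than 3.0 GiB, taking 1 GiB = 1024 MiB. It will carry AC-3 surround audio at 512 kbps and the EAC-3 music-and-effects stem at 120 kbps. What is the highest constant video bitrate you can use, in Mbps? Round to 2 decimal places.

6.41 Mbps

Budget: 3.0 GiB = 25769.8 Mb.
61 min = 3660 s
Total bitrate budget: 25769.8 Mb / 3660 s = 7.041 Mbps.
Audio total: 512 + 120 = 632 kbps = 0.632 Mbps.
Video: 7.041 − 0.632 = 6.409 Mbps.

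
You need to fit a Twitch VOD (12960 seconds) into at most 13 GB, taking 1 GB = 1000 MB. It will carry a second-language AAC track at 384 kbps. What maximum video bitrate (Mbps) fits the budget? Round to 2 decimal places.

7.64 Mbps

Budget: 13 GB = 104000.0 Mb.
Total bitrate budget: 104000.0 Mb / 12960 s = 8.025 Mbps.
Audio: 384 kbps = 0.384 Mbps.
Video: 8.025 − 0.384 = 7.641 Mbps.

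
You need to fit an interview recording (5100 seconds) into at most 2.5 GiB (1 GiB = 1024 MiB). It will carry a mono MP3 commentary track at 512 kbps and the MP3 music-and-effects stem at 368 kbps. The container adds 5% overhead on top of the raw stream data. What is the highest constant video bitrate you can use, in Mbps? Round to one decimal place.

3.1 Mbps

Budget: 2.5 GiB = 21474.8 Mb.
Stream payload after overhead: 21474.8 / 1.05 = 20452.2 Mb.
Total bitrate budget: 20452.2 Mb / 5100 s = 4.010 Mbps.
Audio total: 512 + 368 = 880 kbps = 0.880 Mbps.
Video: 4.010 − 0.880 = 3.130 Mbps.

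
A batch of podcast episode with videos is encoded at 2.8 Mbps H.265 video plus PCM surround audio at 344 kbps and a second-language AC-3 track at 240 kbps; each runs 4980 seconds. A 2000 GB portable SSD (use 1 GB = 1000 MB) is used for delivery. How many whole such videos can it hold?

949

Audio total: 344 + 240 = 584 kbps = 0.584 Mbps.
Total bitrate: 3.384 Mbps.
Per item: 3.384 Mbps × 4980 s = 16,852 Mb = 2,107 MB.
Capacity: 2000 GB = 16,000,000 Mb; 949.42 items → 949 complete.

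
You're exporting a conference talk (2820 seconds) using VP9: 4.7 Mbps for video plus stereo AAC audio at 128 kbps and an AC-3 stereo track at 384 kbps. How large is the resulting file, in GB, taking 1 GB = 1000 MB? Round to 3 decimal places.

Audio total: 128 + 384 = 512 kbps = 0.512 Mbps.
Total bitrate: 4.7 + 0.512 = 5.212 Mbps.
Stream data: 5.212 Mbps × 2820 s = 14697.8 Mb.
14,698 Mb ÷ 8 = 1,837 MB → 1.837 GB.

1.837 GB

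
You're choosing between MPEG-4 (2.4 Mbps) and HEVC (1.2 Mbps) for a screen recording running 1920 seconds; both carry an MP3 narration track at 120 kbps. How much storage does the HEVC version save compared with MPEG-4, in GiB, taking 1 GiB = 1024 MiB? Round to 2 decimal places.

0.27 GiB

Audio: 120 kbps = 0.120 Mbps.
MPEG-4: 2.520 Mbps × 1920 s = 4838.4 Mb = 0.563 GiB.
HEVC: 1.320 Mbps × 1920 s = 2534.4 Mb = 0.295 GiB.
Saving: 0.563 − 0.295 = 0.268 GiB.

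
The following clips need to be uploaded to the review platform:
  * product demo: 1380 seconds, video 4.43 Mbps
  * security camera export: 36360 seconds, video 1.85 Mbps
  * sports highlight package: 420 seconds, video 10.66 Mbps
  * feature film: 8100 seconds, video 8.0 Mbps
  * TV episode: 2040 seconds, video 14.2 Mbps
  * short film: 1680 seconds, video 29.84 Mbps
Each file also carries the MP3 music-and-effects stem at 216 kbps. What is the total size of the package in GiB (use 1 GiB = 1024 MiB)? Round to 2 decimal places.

27.07 GiB

Audio: 216 kbps = 0.216 Mbps.
product demo: 4.646 Mbps × 1380 s = 6411.5 Mb
security camera export: 2.066 Mbps × 36360 s = 75119.8 Mb
sports highlight package: 10.876 Mbps × 420 s = 4567.9 Mb
feature film: 8.216 Mbps × 8100 s = 66549.6 Mb
TV episode: 14.416 Mbps × 2040 s = 29408.6 Mb
short film: 30.056 Mbps × 1680 s = 50494.1 Mb
Total: 232551.5 Mb = 29068.9 MB.
= 27.07 GiB.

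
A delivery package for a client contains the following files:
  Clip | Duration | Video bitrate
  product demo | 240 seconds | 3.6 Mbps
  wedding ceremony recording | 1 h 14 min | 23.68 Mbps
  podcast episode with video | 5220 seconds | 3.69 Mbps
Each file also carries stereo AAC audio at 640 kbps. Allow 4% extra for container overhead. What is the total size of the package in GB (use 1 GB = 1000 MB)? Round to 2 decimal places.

Audio: 640 kbps = 0.640 Mbps.
product demo: 4.240 Mbps × 240 s × 1.04 = 1058.3 Mb
wedding ceremony recording: 24.320 Mbps × 4440 s × 1.04 = 112300.0 Mb
podcast episode with video: 4.330 Mbps × 5220 s × 1.04 = 23506.7 Mb
Total: 136865.0 Mb = 17108.1 MB.
= 17.11 GB.

17.11 GB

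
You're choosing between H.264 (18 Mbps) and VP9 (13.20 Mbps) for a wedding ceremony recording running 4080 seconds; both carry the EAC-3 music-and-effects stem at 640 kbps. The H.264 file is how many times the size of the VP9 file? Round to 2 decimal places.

1.35

Audio: 640 kbps = 0.640 Mbps.
H.264: 18.640 Mbps × 4080 s = 76051.2 Mb = 9.506 GB.
VP9: 13.840 Mbps × 4080 s = 56467.2 Mb = 7.058 GB.
Ratio: 9.506 / 7.058 = 1.347.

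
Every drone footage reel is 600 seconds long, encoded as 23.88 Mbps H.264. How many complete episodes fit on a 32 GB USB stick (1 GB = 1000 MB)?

17

Per item: 23.880 Mbps × 600 s = 14,328 Mb = 1,791 MB.
Capacity: 32 GB = 256,000 Mb; 17.87 items → 17 complete.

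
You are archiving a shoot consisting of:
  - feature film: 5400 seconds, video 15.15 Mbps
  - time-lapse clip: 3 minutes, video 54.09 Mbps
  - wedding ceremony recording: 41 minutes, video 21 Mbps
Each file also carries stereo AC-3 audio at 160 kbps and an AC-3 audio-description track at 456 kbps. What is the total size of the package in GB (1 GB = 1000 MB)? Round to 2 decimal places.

18.52 GB

Audio total: 160 + 456 = 616 kbps = 0.616 Mbps.
feature film: 15.766 Mbps × 5400 s = 85136.4 Mb
time-lapse clip: 54.706 Mbps × 180 s = 9847.1 Mb
wedding ceremony recording: 21.616 Mbps × 2460 s = 53175.4 Mb
Total: 148158.8 Mb = 18519.9 MB.
= 18.52 GB.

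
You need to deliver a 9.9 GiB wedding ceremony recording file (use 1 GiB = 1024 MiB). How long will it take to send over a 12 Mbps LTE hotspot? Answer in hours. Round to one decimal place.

2.0 hours

File: 9.9 GiB = 85040.4 Mb.
At 12 Mbps: 85040.4 / 12 = 7086.7 s ≈ 1.97 hours.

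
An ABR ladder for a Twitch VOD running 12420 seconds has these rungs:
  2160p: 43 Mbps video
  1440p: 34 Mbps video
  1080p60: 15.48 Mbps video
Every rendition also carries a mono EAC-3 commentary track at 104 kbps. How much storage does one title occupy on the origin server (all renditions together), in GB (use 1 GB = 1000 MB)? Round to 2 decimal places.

144.06 GB

Audio: 104 kbps = 0.104 Mbps.
Sum of rendition bitrates: (43+0.104) + (34+0.104) + (15.48+0.104) = 92.792 Mbps.
× 12420 s = 1,152,477 Mb = 144,060 MB = 144.1 GB.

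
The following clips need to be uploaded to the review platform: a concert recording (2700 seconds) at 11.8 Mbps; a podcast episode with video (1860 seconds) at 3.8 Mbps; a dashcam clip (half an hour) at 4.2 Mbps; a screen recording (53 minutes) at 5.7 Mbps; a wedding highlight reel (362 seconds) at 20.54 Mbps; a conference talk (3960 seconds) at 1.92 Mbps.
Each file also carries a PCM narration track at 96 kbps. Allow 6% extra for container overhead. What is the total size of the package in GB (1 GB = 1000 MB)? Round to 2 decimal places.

Audio: 96 kbps = 0.096 Mbps.
concert recording: 11.896 Mbps × 2700 s × 1.06 = 34046.4 Mb
podcast episode with video: 3.896 Mbps × 1860 s × 1.06 = 7681.4 Mb
dashcam clip: 4.296 Mbps × 1800 s × 1.06 = 8196.8 Mb
screen recording: 5.796 Mbps × 3180 s × 1.06 = 19537.2 Mb
wedding highlight reel: 20.636 Mbps × 362 s × 1.06 = 7918.4 Mb
conference talk: 2.016 Mbps × 3960 s × 1.06 = 8462.4 Mb
Total: 85842.4 Mb = 10730.3 MB.
= 10.73 GB.

10.73 GB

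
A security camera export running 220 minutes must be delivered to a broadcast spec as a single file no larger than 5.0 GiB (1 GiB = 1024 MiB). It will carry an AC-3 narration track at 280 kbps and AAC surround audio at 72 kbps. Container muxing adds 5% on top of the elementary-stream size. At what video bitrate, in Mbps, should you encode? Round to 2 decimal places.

Budget: 5.0 GiB = 42949.7 Mb.
Stream payload after overhead: 42949.7 / 1.05 = 40904.5 Mb.
220 min = 13200 s
Total bitrate budget: 40904.5 Mb / 13200 s = 3.099 Mbps.
Audio total: 280 + 72 = 352 kbps = 0.352 Mbps.
Video: 3.099 − 0.352 = 2.747 Mbps.

2.75 Mbps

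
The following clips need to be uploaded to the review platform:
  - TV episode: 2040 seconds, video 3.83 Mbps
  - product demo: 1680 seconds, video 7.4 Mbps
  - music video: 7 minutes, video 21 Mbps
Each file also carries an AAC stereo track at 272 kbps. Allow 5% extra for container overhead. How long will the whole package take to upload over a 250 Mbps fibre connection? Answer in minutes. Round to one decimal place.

2.1 minutes

Audio: 272 kbps = 0.272 Mbps.
TV episode: 4.102 Mbps × 2040 s × 1.05 = 8786.5 Mb
product demo: 7.672 Mbps × 1680 s × 1.05 = 13533.4 Mb
music video: 21.272 Mbps × 420 s × 1.05 = 9381.0 Mb
Total: 31700.8 Mb = 3962.6 MB.
At 250 Mbps: 31700.8 / 250 = 127 s ≈ 2.11 minutes.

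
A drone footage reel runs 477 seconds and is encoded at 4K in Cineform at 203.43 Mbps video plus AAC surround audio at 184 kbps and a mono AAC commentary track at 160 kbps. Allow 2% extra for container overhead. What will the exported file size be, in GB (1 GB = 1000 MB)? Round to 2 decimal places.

12.39 GB

Audio total: 184 + 160 = 344 kbps = 0.344 Mbps.
Total bitrate: 203.43 + 0.344 = 203.774 Mbps.
Stream data: 203.774 Mbps × 477 s = 97200.2 Mb.
With 2% container overhead: ×1.02.
99,144 Mb ÷ 8 = 12,393 MB → 12.39 GB.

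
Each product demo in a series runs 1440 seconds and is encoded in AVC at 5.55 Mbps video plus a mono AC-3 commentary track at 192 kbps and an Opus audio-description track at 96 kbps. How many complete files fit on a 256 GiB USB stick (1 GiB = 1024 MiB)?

261

Audio total: 192 + 96 = 288 kbps = 0.288 Mbps.
Total bitrate: 5.838 Mbps.
Per item: 5.838 Mbps × 1440 s = 8,407 Mb = 1,051 MB.
Capacity: 256 GiB = 2,199,023 Mb; 261.58 items → 261 complete.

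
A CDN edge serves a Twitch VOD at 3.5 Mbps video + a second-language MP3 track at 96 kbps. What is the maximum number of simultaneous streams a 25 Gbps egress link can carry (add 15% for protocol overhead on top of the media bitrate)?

6045

Audio: 96 kbps = 0.096 Mbps.
Per-viewer media rate: 3.596 Mbps.
On the wire with 15% overhead: 4.135 Mbps.
25 Gbps = 25,000 Mbps; 25,000 / 4.135 = 6045.36 → 6045 viewers.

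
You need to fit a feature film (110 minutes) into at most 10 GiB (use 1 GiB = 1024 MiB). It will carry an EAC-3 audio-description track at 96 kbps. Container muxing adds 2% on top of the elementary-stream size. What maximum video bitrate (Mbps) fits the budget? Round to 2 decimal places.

12.66 Mbps

Budget: 10 GiB = 85899.3 Mb.
Stream payload after overhead: 85899.3 / 1.02 = 84215.0 Mb.
110 min = 6600 s
Total bitrate budget: 84215.0 Mb / 6600 s = 12.760 Mbps.
Audio: 96 kbps = 0.096 Mbps.
Video: 12.760 − 0.096 = 12.664 Mbps.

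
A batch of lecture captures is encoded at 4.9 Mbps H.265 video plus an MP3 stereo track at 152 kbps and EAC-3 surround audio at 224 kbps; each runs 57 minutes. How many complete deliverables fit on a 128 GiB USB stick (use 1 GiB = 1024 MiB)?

57 min = 3420 s
Audio total: 152 + 224 = 376 kbps = 0.376 Mbps.
Total bitrate: 5.276 Mbps.
Per item: 5.276 Mbps × 3420 s = 18,044 Mb = 2,255 MB.
Capacity: 128 GiB = 1,099,512 Mb; 60.94 items → 60 complete.

60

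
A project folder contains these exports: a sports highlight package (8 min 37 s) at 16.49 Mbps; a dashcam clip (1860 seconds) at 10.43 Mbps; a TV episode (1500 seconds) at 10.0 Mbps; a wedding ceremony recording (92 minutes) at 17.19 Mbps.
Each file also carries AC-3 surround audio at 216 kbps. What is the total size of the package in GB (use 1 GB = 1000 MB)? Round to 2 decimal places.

17.48 GB

Audio: 216 kbps = 0.216 Mbps.
sports highlight package: 16.706 Mbps × 517 s = 8637.0 Mb
dashcam clip: 10.646 Mbps × 1860 s = 19801.6 Mb
TV episode: 10.216 Mbps × 1500 s = 15324.0 Mb
wedding ceremony recording: 17.406 Mbps × 5520 s = 96081.1 Mb
Total: 139843.7 Mb = 17480.5 MB.
= 17.48 GB.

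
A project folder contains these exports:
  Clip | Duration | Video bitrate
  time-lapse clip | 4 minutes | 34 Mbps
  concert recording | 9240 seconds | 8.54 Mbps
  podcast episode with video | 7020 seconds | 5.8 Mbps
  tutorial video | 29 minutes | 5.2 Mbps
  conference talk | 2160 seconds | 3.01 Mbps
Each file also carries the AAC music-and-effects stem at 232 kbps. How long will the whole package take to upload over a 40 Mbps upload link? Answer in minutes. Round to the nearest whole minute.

62 minutes

Audio: 232 kbps = 0.232 Mbps.
time-lapse clip: 34.232 Mbps × 240 s = 8215.7 Mb
concert recording: 8.772 Mbps × 9240 s = 81053.3 Mb
podcast episode with video: 6.032 Mbps × 7020 s = 42344.6 Mb
tutorial video: 5.432 Mbps × 1740 s = 9451.7 Mb
conference talk: 3.242 Mbps × 2160 s = 7002.7 Mb
Total: 148068.0 Mb = 18508.5 MB.
At 40 Mbps: 148068.0 / 40 = 3702 s ≈ 61.7 minutes.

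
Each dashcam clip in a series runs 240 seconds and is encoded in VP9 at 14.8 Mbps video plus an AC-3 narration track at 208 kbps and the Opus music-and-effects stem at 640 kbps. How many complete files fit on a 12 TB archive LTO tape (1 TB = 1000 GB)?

25562

Audio total: 208 + 640 = 848 kbps = 0.848 Mbps.
Total bitrate: 15.648 Mbps.
Per item: 15.648 Mbps × 240 s = 3,756 Mb = 469.4 MB.
Capacity: 12 TB = 96,000,000 Mb; 25562.37 items → 25562 complete.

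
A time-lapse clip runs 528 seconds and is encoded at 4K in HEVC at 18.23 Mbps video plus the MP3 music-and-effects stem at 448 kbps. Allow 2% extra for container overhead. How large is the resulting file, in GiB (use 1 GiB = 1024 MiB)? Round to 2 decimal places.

1.17 GiB

Audio: 448 kbps = 0.448 Mbps.
Total bitrate: 18.23 + 0.448 = 18.678 Mbps.
Stream data: 18.678 Mbps × 528 s = 9862.0 Mb.
With 2% container overhead: ×1.02.
10,059 Mb = 1,257,402,960 bytes ÷ 1,073,741,824 = 1.171 GiB.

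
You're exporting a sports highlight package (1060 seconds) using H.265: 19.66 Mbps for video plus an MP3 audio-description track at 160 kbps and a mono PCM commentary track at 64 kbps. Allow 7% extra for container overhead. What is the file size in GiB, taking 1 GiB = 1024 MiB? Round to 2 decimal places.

2.63 GiB

Audio total: 160 + 64 = 224 kbps = 0.224 Mbps.
Total bitrate: 19.66 + 0.224 = 19.884 Mbps.
Stream data: 19.884 Mbps × 1060 s = 21077.0 Mb.
With 7% container overhead: ×1.07.
22,552 Mb = 2,819,054,100 bytes ÷ 1,073,741,824 = 2.625 GiB.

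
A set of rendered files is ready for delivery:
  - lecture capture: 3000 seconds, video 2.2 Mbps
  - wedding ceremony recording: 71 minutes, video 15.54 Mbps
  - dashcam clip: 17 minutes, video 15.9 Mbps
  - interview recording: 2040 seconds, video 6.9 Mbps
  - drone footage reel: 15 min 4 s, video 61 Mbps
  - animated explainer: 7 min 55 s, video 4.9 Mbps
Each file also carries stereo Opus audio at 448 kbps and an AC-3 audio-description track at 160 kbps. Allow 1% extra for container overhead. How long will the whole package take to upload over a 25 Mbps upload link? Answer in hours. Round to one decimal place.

1.9 hours

Audio total: 448 + 160 = 608 kbps = 0.608 Mbps.
lecture capture: 2.808 Mbps × 3000 s × 1.01 = 8508.2 Mb
wedding ceremony recording: 16.148 Mbps × 4260 s × 1.01 = 69478.4 Mb
dashcam clip: 16.508 Mbps × 1020 s × 1.01 = 17006.5 Mb
interview recording: 7.508 Mbps × 2040 s × 1.01 = 15469.5 Mb
drone footage reel: 61.608 Mbps × 904 s × 1.01 = 56250.6 Mb
animated explainer: 5.508 Mbps × 475 s × 1.01 = 2642.5 Mb
Total: 169355.7 Mb = 21169.5 MB.
At 25 Mbps: 169355.7 / 25 = 6774 s ≈ 1.88 hours.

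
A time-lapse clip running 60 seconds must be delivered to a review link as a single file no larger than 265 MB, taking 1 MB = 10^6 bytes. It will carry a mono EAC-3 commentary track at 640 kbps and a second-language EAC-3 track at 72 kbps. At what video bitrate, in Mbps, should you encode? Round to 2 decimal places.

Budget: 265 MB = 2120.0 Mb.
Total bitrate budget: 2120.0 Mb / 60 s = 35.333 Mbps.
Audio total: 640 + 72 = 712 kbps = 0.712 Mbps.
Video: 35.333 − 0.712 = 34.621 Mbps.

34.62 Mbps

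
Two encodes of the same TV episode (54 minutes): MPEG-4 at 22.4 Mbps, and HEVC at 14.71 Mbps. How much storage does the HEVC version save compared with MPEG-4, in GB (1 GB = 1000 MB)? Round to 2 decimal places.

3.11 GB

54 min = 3240 s
MPEG-4: 22.400 Mbps × 3240 s = 72576.0 Mb = 9.072 GB.
HEVC: 14.710 Mbps × 3240 s = 47660.4 Mb = 5.958 GB.
Saving: 9.072 − 5.958 = 3.114 GB.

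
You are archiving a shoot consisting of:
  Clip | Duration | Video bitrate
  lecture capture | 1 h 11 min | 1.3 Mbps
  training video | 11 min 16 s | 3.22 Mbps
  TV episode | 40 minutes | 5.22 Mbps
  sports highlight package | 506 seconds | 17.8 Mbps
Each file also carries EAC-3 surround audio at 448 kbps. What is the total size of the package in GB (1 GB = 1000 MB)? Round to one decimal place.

Audio: 448 kbps = 0.448 Mbps.
lecture capture: 1.748 Mbps × 4260 s = 7446.5 Mb
training video: 3.668 Mbps × 676 s = 2479.6 Mb
TV episode: 5.668 Mbps × 2400 s = 13603.2 Mb
sports highlight package: 18.248 Mbps × 506 s = 9233.5 Mb
Total: 32762.7 Mb = 4095.3 MB.
= 4.095 GB.

4.1 GB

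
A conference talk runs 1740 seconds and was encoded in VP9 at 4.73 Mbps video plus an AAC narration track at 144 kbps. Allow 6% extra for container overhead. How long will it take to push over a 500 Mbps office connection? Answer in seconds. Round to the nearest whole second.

Audio: 144 kbps = 0.144 Mbps.
Total bitrate: 4.874 Mbps.
File: 4.874 Mbps × 1740 s = 8480.8 Mb.
With 6% container overhead: ×1.06. → 8989.6 Mb.
At 500 Mbps: 8989.6 / 500 = 18.0 s ≈ 18 seconds.

18 seconds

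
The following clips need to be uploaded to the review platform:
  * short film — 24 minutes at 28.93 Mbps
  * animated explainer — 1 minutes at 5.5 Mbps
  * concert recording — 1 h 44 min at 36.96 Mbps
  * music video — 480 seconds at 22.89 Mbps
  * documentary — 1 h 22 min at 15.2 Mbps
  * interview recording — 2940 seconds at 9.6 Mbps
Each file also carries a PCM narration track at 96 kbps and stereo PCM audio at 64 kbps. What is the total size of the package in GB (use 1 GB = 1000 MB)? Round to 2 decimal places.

48.65 GB

Audio total: 96 + 64 = 160 kbps = 0.160 Mbps.
short film: 29.090 Mbps × 1440 s = 41889.6 Mb
animated explainer: 5.660 Mbps × 60 s = 339.6 Mb
concert recording: 37.120 Mbps × 6240 s = 231628.8 Mb
music video: 23.050 Mbps × 480 s = 11064.0 Mb
documentary: 15.360 Mbps × 4920 s = 75571.2 Mb
interview recording: 9.760 Mbps × 2940 s = 28694.4 Mb
Total: 389187.6 Mb = 48648.4 MB.
= 48.65 GB.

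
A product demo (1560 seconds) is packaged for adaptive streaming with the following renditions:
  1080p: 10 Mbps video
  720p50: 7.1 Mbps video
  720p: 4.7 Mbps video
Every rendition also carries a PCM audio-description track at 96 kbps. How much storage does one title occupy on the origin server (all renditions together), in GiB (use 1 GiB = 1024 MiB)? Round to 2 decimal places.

4.01 GiB

Audio: 96 kbps = 0.096 Mbps.
Sum of rendition bitrates: (10+0.096) + (7.1+0.096) + (4.7+0.096) = 22.088 Mbps.
× 1560 s = 34,457 Mb = 4,307 MB = 4.011 GiB.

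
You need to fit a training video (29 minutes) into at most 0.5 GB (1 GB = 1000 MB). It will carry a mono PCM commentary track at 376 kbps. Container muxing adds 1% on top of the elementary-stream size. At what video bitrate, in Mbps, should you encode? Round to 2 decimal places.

1.90 Mbps

Budget: 0.5 GB = 4000.0 Mb.
Stream payload after overhead: 4000.0 / 1.01 = 3960.4 Mb.
29 min = 1740 s
Total bitrate budget: 3960.4 Mb / 1740 s = 2.276 Mbps.
Audio: 376 kbps = 0.376 Mbps.
Video: 2.276 − 0.376 = 1.900 Mbps.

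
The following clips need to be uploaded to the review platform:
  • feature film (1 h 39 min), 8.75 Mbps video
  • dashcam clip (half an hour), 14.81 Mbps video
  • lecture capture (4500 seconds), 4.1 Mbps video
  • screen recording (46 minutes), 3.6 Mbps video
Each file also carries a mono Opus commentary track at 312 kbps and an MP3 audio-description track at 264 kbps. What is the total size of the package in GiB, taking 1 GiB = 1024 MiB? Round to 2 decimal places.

13.46 GiB

Audio total: 312 + 264 = 576 kbps = 0.576 Mbps.
feature film: 9.326 Mbps × 5940 s = 55396.4 Mb
dashcam clip: 15.386 Mbps × 1800 s = 27694.8 Mb
lecture capture: 4.676 Mbps × 4500 s = 21042.0 Mb
screen recording: 4.176 Mbps × 2760 s = 11525.8 Mb
Total: 115659.0 Mb = 14457.4 MB.
= 13.46 GiB.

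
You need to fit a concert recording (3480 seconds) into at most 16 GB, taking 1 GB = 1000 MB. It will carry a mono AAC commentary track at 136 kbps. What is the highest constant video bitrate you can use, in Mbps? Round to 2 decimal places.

Budget: 16 GB = 128000.0 Mb.
Total bitrate budget: 128000.0 Mb / 3480 s = 36.782 Mbps.
Audio: 136 kbps = 0.136 Mbps.
Video: 36.782 − 0.136 = 36.646 Mbps.

36.65 Mbps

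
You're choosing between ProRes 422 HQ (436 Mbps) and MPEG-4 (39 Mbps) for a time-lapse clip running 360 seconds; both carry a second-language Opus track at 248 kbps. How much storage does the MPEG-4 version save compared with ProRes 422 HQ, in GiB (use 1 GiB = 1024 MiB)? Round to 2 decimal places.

Audio: 248 kbps = 0.248 Mbps.
ProRes 422 HQ: 436.248 Mbps × 360 s = 157049.3 Mb = 18.283 GiB.
MPEG-4: 39.248 Mbps × 360 s = 14129.3 Mb = 1.645 GiB.
Saving: 18.283 − 1.645 = 16.638 GiB.

16.64 GiB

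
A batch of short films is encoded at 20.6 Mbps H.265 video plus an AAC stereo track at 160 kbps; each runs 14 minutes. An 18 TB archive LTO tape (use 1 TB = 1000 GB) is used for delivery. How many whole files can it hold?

14 min = 840 s
Audio: 160 kbps = 0.160 Mbps.
Total bitrate: 20.760 Mbps.
Per item: 20.760 Mbps × 840 s = 17,438 Mb = 2,180 MB.
Capacity: 18 TB = 144,000,000 Mb; 8257.64 items → 8257 complete.

8257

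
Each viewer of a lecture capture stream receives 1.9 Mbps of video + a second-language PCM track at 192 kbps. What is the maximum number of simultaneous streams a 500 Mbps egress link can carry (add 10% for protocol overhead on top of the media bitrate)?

217

Audio: 192 kbps = 0.192 Mbps.
Per-viewer media rate: 2.092 Mbps.
On the wire with 10% overhead: 2.301 Mbps.
500 Mbps = 500.0 Mbps; 500.0 / 2.301 = 217.28 → 217 viewers.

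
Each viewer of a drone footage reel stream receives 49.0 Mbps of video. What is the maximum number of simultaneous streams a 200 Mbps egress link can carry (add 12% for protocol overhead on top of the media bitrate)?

3

On the wire with 12% overhead: 54.880 Mbps.
200 Mbps = 200.0 Mbps; 200.0 / 54.880 = 3.64 → 3 viewers.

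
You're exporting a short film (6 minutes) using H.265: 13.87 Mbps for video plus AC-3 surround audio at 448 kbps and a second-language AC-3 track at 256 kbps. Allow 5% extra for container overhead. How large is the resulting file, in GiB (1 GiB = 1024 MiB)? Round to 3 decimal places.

0.641 GiB

6 min = 360 s
Audio total: 448 + 256 = 704 kbps = 0.704 Mbps.
Total bitrate: 13.87 + 0.704 = 14.574 Mbps.
Stream data: 14.574 Mbps × 360 s = 5246.6 Mb.
With 5% container overhead: ×1.05.
5,509 Mb = 688,621,500 bytes ÷ 1,073,741,824 = 0.6413 GiB.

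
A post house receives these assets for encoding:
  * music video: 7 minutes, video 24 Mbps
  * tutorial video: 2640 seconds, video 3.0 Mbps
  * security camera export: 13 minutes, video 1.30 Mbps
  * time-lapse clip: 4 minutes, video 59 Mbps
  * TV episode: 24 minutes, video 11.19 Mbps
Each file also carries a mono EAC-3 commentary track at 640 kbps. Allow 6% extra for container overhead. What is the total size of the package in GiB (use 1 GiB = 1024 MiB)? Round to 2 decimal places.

Audio: 640 kbps = 0.640 Mbps.
music video: 24.640 Mbps × 420 s × 1.06 = 10969.7 Mb
tutorial video: 3.640 Mbps × 2640 s × 1.06 = 10186.2 Mb
security camera export: 1.940 Mbps × 780 s × 1.06 = 1604.0 Mb
time-lapse clip: 59.640 Mbps × 240 s × 1.06 = 15172.4 Mb
TV episode: 11.830 Mbps × 1440 s × 1.06 = 18057.3 Mb
Total: 55989.6 Mb = 6998.7 MB.
= 6.518 GiB.

6.52 GiB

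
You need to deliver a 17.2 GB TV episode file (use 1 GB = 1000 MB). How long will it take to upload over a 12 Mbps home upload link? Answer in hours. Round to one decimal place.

3.2 hours

File: 17.2 GB = 137600.0 Mb.
At 12 Mbps: 137600.0 / 12 = 11466.7 s ≈ 3.19 hours.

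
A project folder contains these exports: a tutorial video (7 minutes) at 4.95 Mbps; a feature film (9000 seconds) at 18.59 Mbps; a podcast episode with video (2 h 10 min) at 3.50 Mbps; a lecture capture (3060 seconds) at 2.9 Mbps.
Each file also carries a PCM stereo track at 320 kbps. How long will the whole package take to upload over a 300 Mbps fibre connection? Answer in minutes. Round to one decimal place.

Audio: 320 kbps = 0.320 Mbps.
tutorial video: 5.270 Mbps × 420 s = 2213.4 Mb
feature film: 18.910 Mbps × 9000 s = 170190.0 Mb
podcast episode with video: 3.820 Mbps × 7800 s = 29796.0 Mb
lecture capture: 3.220 Mbps × 3060 s = 9853.2 Mb
Total: 212052.6 Mb = 26506.6 MB.
At 300 Mbps: 212052.6 / 300 = 707 s ≈ 11.8 minutes.

11.8 minutes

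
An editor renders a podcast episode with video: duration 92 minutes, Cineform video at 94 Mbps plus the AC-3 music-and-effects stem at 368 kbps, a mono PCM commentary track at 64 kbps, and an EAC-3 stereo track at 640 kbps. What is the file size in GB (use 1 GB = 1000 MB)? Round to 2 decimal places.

65.60 GB

92 min = 5520 s
Audio total: 368 + 64 + 640 = 1072 kbps = 1.072 Mbps.
Total bitrate: 94 + 1.072 = 95.072 Mbps.
Stream data: 95.072 Mbps × 5520 s = 524797.4 Mb.
524,797 Mb ÷ 8 = 65,600 MB → 65.60 GB.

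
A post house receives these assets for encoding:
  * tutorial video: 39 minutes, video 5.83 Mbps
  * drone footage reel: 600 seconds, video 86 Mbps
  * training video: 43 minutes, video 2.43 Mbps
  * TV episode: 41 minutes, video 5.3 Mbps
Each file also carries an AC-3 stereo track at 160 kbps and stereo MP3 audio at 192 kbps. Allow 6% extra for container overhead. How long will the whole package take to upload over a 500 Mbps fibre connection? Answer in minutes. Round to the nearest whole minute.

Audio total: 160 + 192 = 352 kbps = 0.352 Mbps.
tutorial video: 6.182 Mbps × 2340 s × 1.06 = 15333.8 Mb
drone footage reel: 86.352 Mbps × 600 s × 1.06 = 54919.9 Mb
training video: 2.782 Mbps × 2580 s × 1.06 = 7608.2 Mb
TV episode: 5.652 Mbps × 2460 s × 1.06 = 14738.2 Mb
Total: 92600.1 Mb = 11575.0 MB.
At 500 Mbps: 92600.1 / 500 = 185 s ≈ 3.09 minutes.

3 minutes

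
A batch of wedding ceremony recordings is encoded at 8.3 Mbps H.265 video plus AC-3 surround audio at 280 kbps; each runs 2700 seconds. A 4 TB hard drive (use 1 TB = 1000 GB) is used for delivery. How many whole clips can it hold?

1381

Audio: 280 kbps = 0.280 Mbps.
Total bitrate: 8.580 Mbps.
Per item: 8.580 Mbps × 2700 s = 23,166 Mb = 2,896 MB.
Capacity: 4 TB = 32,000,000 Mb; 1381.33 items → 1381 complete.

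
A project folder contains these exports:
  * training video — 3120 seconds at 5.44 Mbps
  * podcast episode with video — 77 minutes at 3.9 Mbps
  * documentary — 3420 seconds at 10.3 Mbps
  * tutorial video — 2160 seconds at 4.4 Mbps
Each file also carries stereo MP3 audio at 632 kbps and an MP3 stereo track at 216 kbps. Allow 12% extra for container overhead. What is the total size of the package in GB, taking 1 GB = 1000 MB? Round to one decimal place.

Audio total: 632 + 216 = 848 kbps = 0.848 Mbps.
training video: 6.288 Mbps × 3120 s × 1.12 = 21972.8 Mb
podcast episode with video: 4.748 Mbps × 4620 s × 1.12 = 24568.1 Mb
documentary: 11.148 Mbps × 3420 s × 1.12 = 42701.3 Mb
tutorial video: 5.248 Mbps × 2160 s × 1.12 = 12696.0 Mb
Total: 101938.1 Mb = 12742.3 MB.
= 12.74 GB.

12.7 GB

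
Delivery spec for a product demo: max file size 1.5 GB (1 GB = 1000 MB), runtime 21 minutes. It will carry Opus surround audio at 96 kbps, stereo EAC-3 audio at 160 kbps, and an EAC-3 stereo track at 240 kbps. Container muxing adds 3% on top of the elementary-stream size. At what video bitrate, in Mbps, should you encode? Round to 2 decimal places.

Budget: 1.5 GB = 12000.0 Mb.
Stream payload after overhead: 12000.0 / 1.03 = 11650.5 Mb.
21 min = 1260 s
Total bitrate budget: 11650.5 Mb / 1260 s = 9.246 Mbps.
Audio total: 96 + 160 + 240 = 496 kbps = 0.496 Mbps.
Video: 9.246 − 0.496 = 8.750 Mbps.

8.75 Mbps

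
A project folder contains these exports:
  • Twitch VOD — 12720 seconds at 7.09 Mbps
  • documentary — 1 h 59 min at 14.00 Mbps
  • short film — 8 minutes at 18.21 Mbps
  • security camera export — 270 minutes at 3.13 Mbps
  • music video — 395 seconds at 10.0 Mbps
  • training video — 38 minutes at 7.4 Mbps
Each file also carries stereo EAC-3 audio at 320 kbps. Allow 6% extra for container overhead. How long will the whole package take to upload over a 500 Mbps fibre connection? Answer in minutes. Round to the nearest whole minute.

10 minutes

Audio: 320 kbps = 0.320 Mbps.
Twitch VOD: 7.410 Mbps × 12720 s × 1.06 = 99910.5 Mb
documentary: 14.320 Mbps × 7140 s × 1.06 = 108379.5 Mb
short film: 18.530 Mbps × 480 s × 1.06 = 9428.1 Mb
security camera export: 3.450 Mbps × 16200 s × 1.06 = 59243.4 Mb
music video: 10.320 Mbps × 395 s × 1.06 = 4321.0 Mb
training video: 7.720 Mbps × 2280 s × 1.06 = 18657.7 Mb
Total: 299940.1 Mb = 37492.5 MB.
At 500 Mbps: 299940.1 / 500 = 600 s ≈ 10 minutes.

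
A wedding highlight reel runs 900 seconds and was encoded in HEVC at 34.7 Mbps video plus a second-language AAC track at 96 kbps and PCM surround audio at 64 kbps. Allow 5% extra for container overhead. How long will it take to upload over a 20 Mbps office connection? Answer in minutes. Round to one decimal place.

Audio total: 96 + 64 = 160 kbps = 0.160 Mbps.
Total bitrate: 34.860 Mbps.
File: 34.860 Mbps × 900 s = 31374.0 Mb.
With 5% container overhead: ×1.05. → 32942.7 Mb.
At 20 Mbps: 32942.7 / 20 = 1647.1 s ≈ 27.5 minutes.

27.5 minutes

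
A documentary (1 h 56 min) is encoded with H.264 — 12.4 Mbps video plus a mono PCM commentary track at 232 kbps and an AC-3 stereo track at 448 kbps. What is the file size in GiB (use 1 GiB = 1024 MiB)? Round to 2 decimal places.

1 h 56 min = 116 min = 6960 s
Audio total: 232 + 448 = 680 kbps = 0.680 Mbps.
Total bitrate: 12.4 + 0.680 = 13.080 Mbps.
Stream data: 13.080 Mbps × 6960 s = 91036.8 Mb.
91,037 Mb = 11,379,600,000 bytes ÷ 1,073,741,824 = 10.60 GiB.

10.60 GiB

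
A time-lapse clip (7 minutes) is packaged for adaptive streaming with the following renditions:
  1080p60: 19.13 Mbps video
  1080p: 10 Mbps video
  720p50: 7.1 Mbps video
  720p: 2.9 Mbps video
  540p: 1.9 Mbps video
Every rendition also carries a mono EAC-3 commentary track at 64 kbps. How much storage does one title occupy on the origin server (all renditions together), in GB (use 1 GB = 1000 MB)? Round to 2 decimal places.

2.17 GB

7 min = 420 s
Audio: 64 kbps = 0.064 Mbps.
Sum of rendition bitrates: (19.13+0.064) + (10+0.064) + (7.1+0.064) + (2.9+0.064) + (1.9+0.064) = 41.350 Mbps.
× 420 s = 17,367 Mb = 2,171 MB = 2.171 GB.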